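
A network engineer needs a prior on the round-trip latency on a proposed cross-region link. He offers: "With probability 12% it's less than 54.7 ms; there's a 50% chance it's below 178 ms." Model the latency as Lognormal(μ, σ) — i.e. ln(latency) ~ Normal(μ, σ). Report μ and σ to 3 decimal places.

μ ≈ 5.182, σ ≈ 1.004

If T ~ Lognormal(μ,σ) then ln T ~ Normal(μ,σ), so the p-quantile of ln T is μ + z_p·σ.
ln(54.7) = 4.002 and ln(178) = 5.182; z_{0.12} = -1.175, z_{0.5} = 0.
σ = (5.182 − 4.002)/(0 − (-1.175)) = 1.004.
μ = 4.002 − (-1.175)·1.004 = 5.182.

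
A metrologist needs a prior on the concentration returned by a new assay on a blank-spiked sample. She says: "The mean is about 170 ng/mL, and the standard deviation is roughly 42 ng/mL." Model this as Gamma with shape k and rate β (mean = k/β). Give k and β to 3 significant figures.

For Gamma(k, rate β): mean = k/β, variance = k/β², so CV = 1/√k.
CV = SD/mean = 42/170 = 0.2471, hence k = 1/CV² = 16.4.
Then β = k/mean = 16.4/170 = 0.0964.

k ≈ 16.4, β ≈ 0.0964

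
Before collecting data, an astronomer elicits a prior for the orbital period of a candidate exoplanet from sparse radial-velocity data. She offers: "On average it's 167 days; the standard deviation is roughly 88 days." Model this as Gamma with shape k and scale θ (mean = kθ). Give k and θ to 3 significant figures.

For Gamma(k, scale θ): mean = kθ, variance = kθ², so CV = 1/√k.
CV = SD/mean = 88/167 = 0.5269, hence k = 1/CV² = 3.6.
Then θ = mean/k = 167/3.6 = 46.4.

k ≈ 3.6, θ ≈ 46.4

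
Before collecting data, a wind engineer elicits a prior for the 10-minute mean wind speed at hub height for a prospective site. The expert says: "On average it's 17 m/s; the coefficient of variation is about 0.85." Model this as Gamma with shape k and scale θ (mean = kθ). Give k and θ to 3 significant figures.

k ≈ 1.38, θ ≈ 12.3

For Gamma(k, scale θ): mean = kθ, variance = kθ², so CV = 1/√k.
CV = 0.85, hence k = 1/CV² = 1.38.
Then θ = mean/k = 17/1.38 = 12.3.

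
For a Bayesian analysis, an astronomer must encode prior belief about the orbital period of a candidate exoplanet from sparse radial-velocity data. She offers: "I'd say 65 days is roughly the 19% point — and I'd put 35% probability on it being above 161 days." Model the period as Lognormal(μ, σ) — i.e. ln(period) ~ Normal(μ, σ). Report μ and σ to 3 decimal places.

μ ≈ 4.805, σ ≈ 0.718

If T ~ Lognormal(μ,σ) then ln T ~ Normal(μ,σ), so the p-quantile of ln T is μ + z_p·σ.
ln(65) = 4.174 and ln(161) = 5.081; z_{0.19} = -0.8779, z_{0.65} = 0.3853.
σ = (5.081 − 4.174)/(0.3853 − (-0.8779)) = 0.718.
μ = 4.174 − (-0.8779)·0.718 = 4.805.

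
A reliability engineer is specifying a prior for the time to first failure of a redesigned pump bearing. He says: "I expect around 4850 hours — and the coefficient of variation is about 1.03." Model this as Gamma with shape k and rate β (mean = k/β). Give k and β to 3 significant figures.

For Gamma(k, rate β): mean = k/β, variance = k/β², so CV = 1/√k.
CV = 1.03, hence k = 1/CV² = 0.943.
Then β = k/mean = 0.943/4850 = 0.000194.

k ≈ 0.943, β ≈ 0.000194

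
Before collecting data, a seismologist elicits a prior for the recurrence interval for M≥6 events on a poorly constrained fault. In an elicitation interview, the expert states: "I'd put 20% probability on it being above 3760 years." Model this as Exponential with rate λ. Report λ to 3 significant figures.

λ ≈ 0.000428

P(T > 3760.0) = e^(−λ·3760.0) = 0.2, so λ = −ln(0.2)/3760.0 = 0.000428.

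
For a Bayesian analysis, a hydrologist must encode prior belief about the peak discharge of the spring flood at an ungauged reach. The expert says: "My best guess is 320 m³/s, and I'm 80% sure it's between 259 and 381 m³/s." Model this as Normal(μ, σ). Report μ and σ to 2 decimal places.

μ = 320.00, σ = 47.60

A symmetric 80% interval runs μ ± z·σ with z = 1.282.
Half-width = 61, so σ = 61/1.282 = 47.60.
μ is the stated best guess, 320.00.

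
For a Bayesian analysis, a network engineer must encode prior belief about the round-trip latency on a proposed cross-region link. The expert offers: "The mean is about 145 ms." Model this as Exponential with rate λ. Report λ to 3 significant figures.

Exponential mean = 1/λ, so λ = 1/145.0 = 0.0069.

λ ≈ 0.0069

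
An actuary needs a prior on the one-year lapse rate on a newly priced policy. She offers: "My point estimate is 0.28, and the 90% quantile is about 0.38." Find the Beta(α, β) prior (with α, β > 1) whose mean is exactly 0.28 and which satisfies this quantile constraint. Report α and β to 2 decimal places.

With mean 0.28 fixed, write α = 0.28s, β = 0.72s where s = α+β.
Need P(θ < 0.38) = 0.9 under Beta(0.28s, 0.72s). Normal approximation: (q−m)/√(m(1−m)/s) ≈ z_{0.9} = 1.28, so s ≈ 0.28·0.72·(1.28)²/(0.38−0.28)² = 33.1.
At s = 33.1: P(θ<0.38) ≈ 0.896. Adjusting to match 0.9 gives s ≈ 34.45.
So α = 0.28·34.45 ≈ 9.65, β = 0.72·34.45 ≈ 24.81.

α ≈ 9.65, β ≈ 24.81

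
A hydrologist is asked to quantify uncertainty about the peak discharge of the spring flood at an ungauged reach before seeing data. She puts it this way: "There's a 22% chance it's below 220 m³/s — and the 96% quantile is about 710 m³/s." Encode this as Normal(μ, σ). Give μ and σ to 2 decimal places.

For Normal(μ,σ), the p-quantile is μ + z_p·σ. Here z_{0.22} = -0.7722, z_{0.96} = 1.751.
So 220 = μ − 0.7722σ and 710 = μ + 1.751σ.
Subtracting: σ = (710 − 220)/(1.751 − (-0.7722)) = 194.22.
Then μ = 220 − (-0.7722)·194.22 = 369.98.

μ = 369.98, σ = 194.22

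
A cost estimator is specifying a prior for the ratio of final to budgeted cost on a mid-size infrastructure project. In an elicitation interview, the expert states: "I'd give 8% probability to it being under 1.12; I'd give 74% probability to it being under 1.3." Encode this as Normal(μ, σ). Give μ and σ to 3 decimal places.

μ = 1.243, σ = 0.088

The p-quantile of Normal(μ,σ) is μ + z_p·σ, with z_{0.08} = -1.405 and z_{0.74} = 0.6433.
Eliminate σ: μ = (z₂·x₁ − z₁·x₂)/(z₂ − z₁) = (0.6433·1.12 − (-1.405)·1.3)/2.048 = 1.243.
Then σ = (x₂ − x₁)/(z₂ − z₁) = (1.3 − 1.12)/2.048 = 0.088.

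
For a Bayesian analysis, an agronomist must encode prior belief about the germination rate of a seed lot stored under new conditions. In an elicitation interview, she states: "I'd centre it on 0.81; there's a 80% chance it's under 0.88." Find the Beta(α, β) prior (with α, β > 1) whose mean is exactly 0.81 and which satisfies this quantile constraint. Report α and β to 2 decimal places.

α ≈ 18.69, β ≈ 4.39

With mean 0.81 fixed, write α = 0.81s, β = 0.19s where s = α+β.
Need P(θ < 0.88) = 0.8 under Beta(0.81s, 0.19s). Normal approximation: (q−m)/√(m(1−m)/s) ≈ z_{0.8} = 0.842, so s ≈ 0.81·0.19·(0.842)²/(0.88−0.81)² = 22.2.
At s = 22.2: P(θ<0.88) ≈ 0.794. Adjusting to match 0.8 gives s ≈ 23.08.
So α = 0.81·23.08 ≈ 18.69, β = 0.19·23.08 ≈ 4.39.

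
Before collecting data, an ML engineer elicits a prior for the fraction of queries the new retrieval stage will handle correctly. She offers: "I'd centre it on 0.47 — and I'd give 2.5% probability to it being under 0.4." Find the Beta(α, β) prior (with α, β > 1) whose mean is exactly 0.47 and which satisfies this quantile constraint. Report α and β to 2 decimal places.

With mean 0.47 fixed, write α = 0.47s, β = 0.53s where s = α+β.
Need P(θ < 0.4) = 0.025 under Beta(0.47s, 0.53s). Normal approximation: (q−m)/√(m(1−m)/s) ≈ z_{0.025} = -1.96, so s ≈ 0.47·0.53·(-1.96)²/(0.4−0.47)² = 195.3.
At s = 195.3: P(θ<0.4) ≈ 0.024. Adjusting to match 0.025 gives s ≈ 192.22.
So α = 0.47·192.22 ≈ 90.34, β = 0.53·192.22 ≈ 101.87.

α ≈ 90.34, β ≈ 101.87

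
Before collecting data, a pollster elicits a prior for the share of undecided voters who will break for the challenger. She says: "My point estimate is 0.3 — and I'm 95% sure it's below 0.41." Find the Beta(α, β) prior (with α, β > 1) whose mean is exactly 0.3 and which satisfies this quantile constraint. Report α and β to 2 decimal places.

With mean 0.3 fixed, write α = 0.3s, β = 0.7s where s = α+β.
Need P(θ < 0.41) = 0.95 under Beta(0.3s, 0.7s). Normal approximation: (q−m)/√(m(1−m)/s) ≈ z_{0.95} = 1.64, so s ≈ 0.3·0.7·(1.64)²/(0.41−0.3)² = 47.0.
At s = 47.0: P(θ<0.41) ≈ 0.945. Adjusting to match 0.95 gives s ≈ 50.08.
So α = 0.3·50.08 ≈ 15.02, β = 0.7·50.08 ≈ 35.05.

α ≈ 15.02, β ≈ 35.05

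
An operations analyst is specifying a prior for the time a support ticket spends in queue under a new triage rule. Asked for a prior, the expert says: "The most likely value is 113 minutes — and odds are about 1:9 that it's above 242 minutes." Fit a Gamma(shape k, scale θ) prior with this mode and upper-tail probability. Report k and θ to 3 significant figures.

Gamma(k,θ) with k>1 has mode (k−1)θ, so θ = 113/(k−1).
Need P(X < 242) = 0.9 with θ tied to k this way. Start at k = 2, θ = 113: P(X<242) ≈ 0.631.
Too low — raise k to concentrate. Iterating converges to k ≈ 4.31.
Then θ = 113/(4.31−1) ≈ 34.1.

k ≈ 4.31, θ ≈ 34.1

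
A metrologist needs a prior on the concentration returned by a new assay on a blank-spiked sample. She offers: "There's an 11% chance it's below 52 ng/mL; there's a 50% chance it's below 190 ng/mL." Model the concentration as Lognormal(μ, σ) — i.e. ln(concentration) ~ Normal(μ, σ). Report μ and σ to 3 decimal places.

μ ≈ 5.247, σ ≈ 1.056

If T ~ Lognormal(μ,σ) then ln T ~ Normal(μ,σ), so the p-quantile of ln T is μ + z_p·σ.
ln(52) = 3.951 and ln(190) = 5.247; z_{0.11} = -1.227, z_{0.5} = 0.
σ = (5.247 − 3.951)/(0 − (-1.227)) = 1.056.
μ = 3.951 − (-1.227)·1.056 = 5.247.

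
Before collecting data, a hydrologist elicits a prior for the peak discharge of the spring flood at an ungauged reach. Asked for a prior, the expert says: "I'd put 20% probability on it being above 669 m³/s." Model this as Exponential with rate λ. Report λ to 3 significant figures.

λ ≈ 0.00241

P(T > 669.0) = e^(−λ·669.0) = 0.2, so λ = −ln(0.2)/669.0 = 0.00241.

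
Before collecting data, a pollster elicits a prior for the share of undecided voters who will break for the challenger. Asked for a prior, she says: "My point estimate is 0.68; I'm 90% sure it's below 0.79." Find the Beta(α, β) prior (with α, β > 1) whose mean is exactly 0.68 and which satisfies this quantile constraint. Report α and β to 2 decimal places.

α ≈ 18.70, β ≈ 8.80

With mean 0.68 fixed, write α = 0.68s, β = 0.32s where s = α+β.
Need P(θ < 0.79) = 0.9 under Beta(0.68s, 0.32s). Normal approximation: (q−m)/√(m(1−m)/s) ≈ z_{0.9} = 1.28, so s ≈ 0.68·0.32·(1.28)²/(0.79−0.68)² = 29.5.
At s = 29.5: P(θ<0.79) ≈ 0.909. Adjusting to match 0.9 gives s ≈ 27.49.
So α = 0.68·27.49 ≈ 18.70, β = 0.32·27.49 ≈ 8.80.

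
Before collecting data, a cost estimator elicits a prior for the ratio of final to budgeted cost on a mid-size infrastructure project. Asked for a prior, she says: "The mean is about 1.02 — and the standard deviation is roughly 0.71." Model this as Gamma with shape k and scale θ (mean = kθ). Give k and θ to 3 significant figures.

k ≈ 2.06, θ ≈ 0.494

For Gamma(k, scale θ): mean = kθ, variance = kθ², so CV = 1/√k.
CV = SD/mean = 0.71/1.02 = 0.6961, hence k = 1/CV² = 2.06.
Then θ = mean/k = 1.02/2.06 = 0.494.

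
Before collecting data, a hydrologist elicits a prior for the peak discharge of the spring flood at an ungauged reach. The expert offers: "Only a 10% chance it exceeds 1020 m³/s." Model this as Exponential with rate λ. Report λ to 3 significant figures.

P(T > 1020.0) = e^(−λ·1020.0) = 0.1, so λ = −ln(0.1)/1020.0 = 0.00226.

λ ≈ 0.00226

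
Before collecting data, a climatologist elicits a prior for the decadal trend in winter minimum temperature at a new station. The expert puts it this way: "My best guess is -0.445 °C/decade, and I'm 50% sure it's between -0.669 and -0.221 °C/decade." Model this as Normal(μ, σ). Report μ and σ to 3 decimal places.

A symmetric 50% interval runs μ ± z·σ with z = 0.6745.
Half-width = 0.224, so σ = 0.224/0.6745 = 0.332.
μ is the stated best guess, -0.445.

μ = -0.445, σ = 0.332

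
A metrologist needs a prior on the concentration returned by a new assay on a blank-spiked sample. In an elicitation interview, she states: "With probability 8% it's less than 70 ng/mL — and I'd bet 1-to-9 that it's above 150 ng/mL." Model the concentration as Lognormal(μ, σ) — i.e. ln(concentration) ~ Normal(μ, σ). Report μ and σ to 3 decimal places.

μ ≈ 4.647, σ ≈ 0.284

If T ~ Lognormal(μ,σ) then ln T ~ Normal(μ,σ), so the p-quantile of ln T is μ + z_p·σ.
ln(70) = 4.248 and ln(150) = 5.011; z_{0.08} = -1.405, z_{0.9} = 1.282.
σ = (5.011 − 4.248)/(1.282 − (-1.405)) = 0.284.
μ = 4.248 − (-1.405)·0.284 = 4.647.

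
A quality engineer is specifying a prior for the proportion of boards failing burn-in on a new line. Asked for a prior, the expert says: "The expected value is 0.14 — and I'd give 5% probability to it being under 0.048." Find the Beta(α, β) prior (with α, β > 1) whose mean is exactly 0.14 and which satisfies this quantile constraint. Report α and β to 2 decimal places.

With mean 0.14 fixed, write α = 0.14s, β = 0.86s where s = α+β.
Need P(θ < 0.048) = 0.05 under Beta(0.14s, 0.86s). Normal approximation: (q−m)/√(m(1−m)/s) ≈ z_{0.05} = -1.64, so s ≈ 0.14·0.86·(-1.64)²/(0.048−0.14)² = 38.5.
At s = 38.5: P(θ<0.048) ≈ 0.020. Adjusting to match 0.05 gives s ≈ 26.07.
So α = 0.14·26.07 ≈ 3.65, β = 0.86·26.07 ≈ 22.42.

α ≈ 3.65, β ≈ 22.42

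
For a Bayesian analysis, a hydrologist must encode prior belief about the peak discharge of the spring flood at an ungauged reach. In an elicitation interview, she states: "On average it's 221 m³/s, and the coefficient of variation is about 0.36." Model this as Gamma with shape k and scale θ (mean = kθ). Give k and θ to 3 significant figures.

For Gamma(k, scale θ): mean = kθ, variance = kθ², so CV = 1/√k.
CV = 0.36, hence k = 1/CV² = 7.72.
Then θ = mean/k = 221/7.72 = 28.6.

k ≈ 7.72, θ ≈ 28.6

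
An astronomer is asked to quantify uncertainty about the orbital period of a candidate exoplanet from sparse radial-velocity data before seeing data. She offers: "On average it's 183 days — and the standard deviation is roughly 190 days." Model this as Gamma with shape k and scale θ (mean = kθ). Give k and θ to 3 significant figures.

k ≈ 0.928, θ ≈ 197

For Gamma(k, scale θ): mean = kθ, variance = kθ², so CV = 1/√k.
CV = SD/mean = 190/183 = 1.038, hence k = 1/CV² = 0.928.
Then θ = mean/k = 183/0.928 = 197.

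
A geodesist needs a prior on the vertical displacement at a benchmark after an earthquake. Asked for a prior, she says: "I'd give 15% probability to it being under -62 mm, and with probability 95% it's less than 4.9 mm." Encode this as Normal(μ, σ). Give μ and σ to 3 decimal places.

The p-quantile of Normal(μ,σ) is μ + z_p·σ, with z_{0.15} = -1.036 and z_{0.95} = 1.645.
Eliminate σ: μ = (z₂·x₁ − z₁·x₂)/(z₂ − z₁) = (1.645·-62 − (-1.036)·4.9)/2.681 = -36.140.
Then σ = (x₂ − x₁)/(z₂ − z₁) = (4.9 − -62)/2.681 = 24.951.

μ = -36.140, σ = 24.951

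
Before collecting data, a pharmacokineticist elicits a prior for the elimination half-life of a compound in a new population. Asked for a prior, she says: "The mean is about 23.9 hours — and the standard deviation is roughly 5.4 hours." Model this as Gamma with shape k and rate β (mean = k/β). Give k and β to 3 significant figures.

k ≈ 19.6, β ≈ 0.82

For Gamma(k, rate β): mean = k/β, variance = k/β², so CV = 1/√k.
CV = SD/mean = 5.4/23.9 = 0.2259, hence k = 1/CV² = 19.6.
Then β = k/mean = 19.6/23.9 = 0.82.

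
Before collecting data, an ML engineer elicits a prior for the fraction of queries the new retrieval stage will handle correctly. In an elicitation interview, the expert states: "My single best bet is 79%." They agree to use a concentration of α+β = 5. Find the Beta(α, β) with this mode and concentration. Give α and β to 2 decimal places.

For α,β > 1 the Beta mode is (α−1)/(α+β−2). With α+β = 5, the mode is (α−1)/3.
Set (α−1)/3 = 0.79 → α = 1 + 0.79·3 = 3.37.
β = 5 − α = 1.63.

α = 3.37, β = 1.63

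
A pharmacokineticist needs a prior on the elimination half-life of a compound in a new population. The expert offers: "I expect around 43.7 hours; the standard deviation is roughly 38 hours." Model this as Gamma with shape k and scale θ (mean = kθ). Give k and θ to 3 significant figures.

For Gamma(k, scale θ): mean = kθ, variance = kθ², so CV = 1/√k.
CV = SD/mean = 38/43.7 = 0.8696, hence k = 1/CV² = 1.32.
Then θ = mean/k = 43.7/1.32 = 33.

k ≈ 1.32, θ ≈ 33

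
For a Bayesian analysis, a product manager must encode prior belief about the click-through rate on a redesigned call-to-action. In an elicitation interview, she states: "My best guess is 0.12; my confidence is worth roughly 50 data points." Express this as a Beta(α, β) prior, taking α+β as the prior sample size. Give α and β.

Under the effective-sample-size interpretation, Beta(α, β) has prior mean α/(α+β) and prior sample size α+β.
So α+β = 50 and α/(α+β) = 0.12, giving α = 0.12·50 = 6 and β = 50 − 6 = 44.

α = 6, β = 44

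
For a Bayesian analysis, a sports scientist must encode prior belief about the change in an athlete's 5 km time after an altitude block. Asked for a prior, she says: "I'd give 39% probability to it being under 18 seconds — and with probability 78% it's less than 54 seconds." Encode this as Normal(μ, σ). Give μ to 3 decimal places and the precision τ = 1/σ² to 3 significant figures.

The p-quantile of Normal(μ,σ) is μ + z_p·σ, with z_{0.39} = -0.2793 and z_{0.78} = 0.7722.
Eliminate σ: μ = (z₂·x₁ − z₁·x₂)/(z₂ − z₁) = (0.7722·18 − (-0.2793)·54)/1.052 = 27.563.
Then σ = (x₂ − x₁)/(z₂ − z₁) = (54 − 18)/1.052 = 34.236.
Precision τ = 1/σ² = 1/34.24² = 0.000853.

μ = 27.563, τ = 0.000853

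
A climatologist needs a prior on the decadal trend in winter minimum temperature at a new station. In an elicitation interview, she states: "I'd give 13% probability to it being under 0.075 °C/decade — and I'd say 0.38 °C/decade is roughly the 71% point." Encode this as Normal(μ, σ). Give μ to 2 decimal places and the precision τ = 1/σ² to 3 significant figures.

The p-quantile of Normal(μ,σ) is μ + z_p·σ, with z_{0.13} = -1.126 and z_{0.71} = 0.5534.
Eliminate σ: μ = (z₂·x₁ − z₁·x₂)/(z₂ − z₁) = (0.5534·0.075 − (-1.126)·0.38)/1.68 = 0.28.
Then σ = (x₂ − x₁)/(z₂ − z₁) = (0.38 − 0.075)/1.68 = 0.18.
Precision τ = 1/σ² = 1/0.1816² = 30.3.

μ = 0.28, τ = 30.3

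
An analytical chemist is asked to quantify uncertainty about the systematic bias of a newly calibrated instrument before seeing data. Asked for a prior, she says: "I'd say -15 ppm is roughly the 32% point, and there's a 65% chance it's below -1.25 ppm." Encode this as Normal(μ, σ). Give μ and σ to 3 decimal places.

The p-quantile of Normal(μ,σ) is μ + z_p·σ, with z_{0.32} = -0.4677 and z_{0.65} = 0.3853.
Eliminate σ: μ = (z₂·x₁ − z₁·x₂)/(z₂ − z₁) = (0.3853·-15 − (-0.4677)·-1.25)/0.853 = -7.461.
Then σ = (x₂ − x₁)/(z₂ − z₁) = (-1.25 − -15)/0.853 = 16.119.

μ = -7.461, σ = 16.119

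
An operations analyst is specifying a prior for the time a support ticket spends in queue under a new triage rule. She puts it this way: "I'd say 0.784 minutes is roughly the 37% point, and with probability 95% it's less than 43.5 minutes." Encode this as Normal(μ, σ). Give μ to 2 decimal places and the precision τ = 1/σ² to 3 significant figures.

The p-quantile of Normal(μ,σ) is μ + z_p·σ, with z_{0.37} = -0.3319 and z_{0.95} = 1.645.
Eliminate σ: μ = (z₂·x₁ − z₁·x₂)/(z₂ − z₁) = (1.645·0.784 − (-0.3319)·43.5)/1.977 = 7.96.
Then σ = (x₂ − x₁)/(z₂ − z₁) = (43.5 − 0.784)/1.977 = 21.61.
Precision τ = 1/σ² = 1/21.61² = 0.00214.

μ = 7.96, τ = 0.00214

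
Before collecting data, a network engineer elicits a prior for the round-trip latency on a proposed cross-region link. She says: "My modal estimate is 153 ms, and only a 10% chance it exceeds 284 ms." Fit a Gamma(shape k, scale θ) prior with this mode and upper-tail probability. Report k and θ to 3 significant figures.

k ≈ 5.99, θ ≈ 30.7

Gamma(k,θ) with k>1 has mode (k−1)θ, so θ = 153/(k−1).
Need P(X < 284) = 0.9 with θ tied to k this way. Start at k = 2, θ = 153: P(X<284) ≈ 0.554.
Too low — raise k to concentrate. Iterating converges to k ≈ 5.99.
Then θ = 153/(5.99−1) ≈ 30.7.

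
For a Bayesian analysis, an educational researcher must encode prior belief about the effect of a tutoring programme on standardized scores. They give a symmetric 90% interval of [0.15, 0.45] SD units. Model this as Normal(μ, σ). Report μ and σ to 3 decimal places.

μ = 0.300, σ = 0.091

A symmetric 90% interval runs μ ± z·σ with z = 1.645.
Half-width = 0.15, so σ = 0.15/1.645 = 0.091.
μ is the interval midpoint, 0.300.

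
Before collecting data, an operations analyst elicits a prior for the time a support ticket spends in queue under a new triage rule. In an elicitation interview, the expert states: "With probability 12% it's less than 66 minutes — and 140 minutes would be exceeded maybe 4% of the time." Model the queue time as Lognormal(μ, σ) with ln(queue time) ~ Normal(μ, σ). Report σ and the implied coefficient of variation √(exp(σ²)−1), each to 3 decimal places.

If T ~ Lognormal(μ,σ) then ln T ~ Normal(μ,σ), so the p-quantile of ln T is μ + z_p·σ.
ln(66) = 4.19 and ln(140) = 4.942; z_{0.12} = -1.175, z_{0.96} = 1.751.
σ = (4.942 − 4.19)/(1.751 − (-1.175)) = 0.257.
μ = 4.19 − (-1.175)·0.257 = 4.492.
CV = √(exp(σ²)−1) = √(exp(0.0661)−1) = 0.261.

σ ≈ 0.257, CV ≈ 0.261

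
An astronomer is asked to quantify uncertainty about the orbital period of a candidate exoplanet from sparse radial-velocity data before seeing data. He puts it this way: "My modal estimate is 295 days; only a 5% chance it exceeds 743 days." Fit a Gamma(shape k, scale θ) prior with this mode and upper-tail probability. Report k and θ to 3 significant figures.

Gamma(k,θ) with k>1 has mode (k−1)θ, so θ = 295/(k−1).
Need P(X < 743) = 0.95 with θ tied to k this way. Start at k = 2, θ = 295: P(X<743) ≈ 0.717.
Too low — raise k to concentrate. Iterating converges to k ≈ 4.18.
Then θ = 295/(4.18−1) ≈ 92.8.

k ≈ 4.18, θ ≈ 92.8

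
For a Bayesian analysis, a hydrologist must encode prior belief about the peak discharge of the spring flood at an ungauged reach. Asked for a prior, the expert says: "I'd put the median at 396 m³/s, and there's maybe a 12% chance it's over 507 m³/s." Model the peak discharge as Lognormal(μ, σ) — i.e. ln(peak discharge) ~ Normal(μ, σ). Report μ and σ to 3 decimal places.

μ ≈ 5.981, σ ≈ 0.210

If T ~ Lognormal(μ,σ) then ln T ~ Normal(μ,σ), so the p-quantile of ln T is μ + z_p·σ.
ln(396) = 5.981 and ln(507) = 6.229; z_{0.5} = 0, z_{0.88} = 1.175.
σ = (6.229 − 5.981)/(1.175 − (0)) = 0.210.
μ = 5.981 − (0)·0.210 = 5.981.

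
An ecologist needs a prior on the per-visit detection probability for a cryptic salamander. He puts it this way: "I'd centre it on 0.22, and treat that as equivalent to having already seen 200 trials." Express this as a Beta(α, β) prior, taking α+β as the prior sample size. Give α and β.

Under the effective-sample-size interpretation, Beta(α, β) has prior mean α/(α+β) and prior sample size α+β.
So α+β = 200 and α/(α+β) = 0.22, giving α = 0.22·200 = 44 and β = 200 − 44 = 156.

α = 44, β = 156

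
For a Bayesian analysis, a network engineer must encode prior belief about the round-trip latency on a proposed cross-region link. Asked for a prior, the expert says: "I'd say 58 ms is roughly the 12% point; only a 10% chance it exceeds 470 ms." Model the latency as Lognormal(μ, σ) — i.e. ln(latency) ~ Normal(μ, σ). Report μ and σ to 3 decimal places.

μ ≈ 5.061, σ ≈ 0.852

If T ~ Lognormal(μ,σ) then ln T ~ Normal(μ,σ), so the p-quantile of ln T is μ + z_p·σ.
ln(58) = 4.06 and ln(470) = 6.153; z_{0.12} = -1.175, z_{0.9} = 1.282.
σ = (6.153 − 4.06)/(1.282 − (-1.175)) = 0.852.
μ = 4.06 − (-1.175)·0.852 = 5.061.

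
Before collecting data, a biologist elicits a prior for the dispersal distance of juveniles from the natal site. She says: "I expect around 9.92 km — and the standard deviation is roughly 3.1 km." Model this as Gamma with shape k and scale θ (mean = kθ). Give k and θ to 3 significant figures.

For Gamma(k, scale θ): mean = kθ, variance = kθ², so CV = 1/√k.
CV = SD/mean = 3.1/9.92 = 0.3125, hence k = 1/CV² = 10.2.
Then θ = mean/k = 9.92/10.2 = 0.969.

k ≈ 10.2, θ ≈ 0.969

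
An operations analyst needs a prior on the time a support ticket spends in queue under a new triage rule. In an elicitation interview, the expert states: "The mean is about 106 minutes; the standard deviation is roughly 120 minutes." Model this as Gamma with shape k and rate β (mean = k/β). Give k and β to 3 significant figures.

k ≈ 0.78, β ≈ 0.00736

For Gamma(k, rate β): mean = k/β, variance = k/β², so CV = 1/√k.
CV = SD/mean = 120/106 = 1.132, hence k = 1/CV² = 0.78.
Then β = k/mean = 0.78/106 = 0.00736.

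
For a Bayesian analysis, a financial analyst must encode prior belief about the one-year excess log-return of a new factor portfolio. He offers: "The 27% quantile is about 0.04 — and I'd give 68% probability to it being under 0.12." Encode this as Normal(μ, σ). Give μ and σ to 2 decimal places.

μ = 0.09, σ = 0.07

The p-quantile of Normal(μ,σ) is μ + z_p·σ, with z_{0.27} = -0.6128 and z_{0.68} = 0.4677.
Eliminate σ: μ = (z₂·x₁ − z₁·x₂)/(z₂ − z₁) = (0.4677·0.04 − (-0.6128)·0.12)/1.081 = 0.09.
Then σ = (x₂ − x₁)/(z₂ − z₁) = (0.12 − 0.04)/1.081 = 0.07.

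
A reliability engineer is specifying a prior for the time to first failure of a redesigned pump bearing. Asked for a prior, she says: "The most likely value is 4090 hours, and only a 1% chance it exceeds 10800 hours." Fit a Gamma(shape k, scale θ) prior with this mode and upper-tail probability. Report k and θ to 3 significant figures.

k ≈ 5.92, θ ≈ 832

Gamma(k,θ) with k>1 has mode (k−1)θ, so θ = 4090/(k−1).
Need P(X < 10800) = 0.99 with θ tied to k this way. Start at k = 2, θ = 4090: P(X<10800) ≈ 0.740.
Too low — raise k to concentrate. Iterating converges to k ≈ 5.92.
Then θ = 4090/(5.92−1) ≈ 832.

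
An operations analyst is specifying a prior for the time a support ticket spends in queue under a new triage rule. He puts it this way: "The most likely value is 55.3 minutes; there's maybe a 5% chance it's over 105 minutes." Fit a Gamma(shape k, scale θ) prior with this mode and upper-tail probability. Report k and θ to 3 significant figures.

Gamma(k,θ) with k>1 has mode (k−1)θ, so θ = 55.3/(k−1).
Need P(X < 105) = 0.95 with θ tied to k this way. Start at k = 2, θ = 55.3: P(X<105) ≈ 0.566.
Too low — raise k to concentrate. Iterating converges to k ≈ 7.76.
Then θ = 55.3/(7.76−1) ≈ 8.18.

k ≈ 7.76, θ ≈ 8.18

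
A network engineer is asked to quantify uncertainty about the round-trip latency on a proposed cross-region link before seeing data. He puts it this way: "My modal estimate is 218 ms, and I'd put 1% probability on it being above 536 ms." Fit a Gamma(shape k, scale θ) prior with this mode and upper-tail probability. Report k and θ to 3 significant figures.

k ≈ 6.82, θ ≈ 37.5

Gamma(k,θ) with k>1 has mode (k−1)θ, so θ = 218/(k−1).
Need P(X < 536) = 0.99 with θ tied to k this way. Start at k = 2, θ = 218: P(X<536) ≈ 0.704.
Too low — raise k to concentrate. Iterating converges to k ≈ 6.82.
Then θ = 218/(6.82−1) ≈ 37.5.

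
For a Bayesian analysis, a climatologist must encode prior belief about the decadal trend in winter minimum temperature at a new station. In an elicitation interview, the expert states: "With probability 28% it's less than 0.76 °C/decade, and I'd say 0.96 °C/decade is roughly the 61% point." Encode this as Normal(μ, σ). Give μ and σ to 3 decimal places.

μ = 0.895, σ = 0.232

The p-quantile of Normal(μ,σ) is μ + z_p·σ, with z_{0.28} = -0.5828 and z_{0.61} = 0.2793.
Eliminate σ: μ = (z₂·x₁ − z₁·x₂)/(z₂ − z₁) = (0.2793·0.76 − (-0.5828)·0.96)/0.8622 = 0.895.
Then σ = (x₂ − x₁)/(z₂ − z₁) = (0.96 − 0.76)/0.8622 = 0.232.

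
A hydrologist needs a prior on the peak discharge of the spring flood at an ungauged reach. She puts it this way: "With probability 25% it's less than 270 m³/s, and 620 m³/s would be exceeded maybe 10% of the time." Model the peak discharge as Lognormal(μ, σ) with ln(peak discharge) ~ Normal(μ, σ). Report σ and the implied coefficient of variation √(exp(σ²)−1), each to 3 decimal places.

If T ~ Lognormal(μ,σ) then ln T ~ Normal(μ,σ), so the p-quantile of ln T is μ + z_p·σ.
ln(270) = 5.598 and ln(620) = 6.43; z_{0.25} = -0.6745, z_{0.9} = 1.282.
σ = (6.43 − 5.598)/(1.282 − (-0.6745)) = 0.425.
μ = 5.598 − (-0.6745)·0.425 = 5.885.
CV = √(exp(σ²)−1) = √(exp(0.1806)−1) = 0.445.

σ ≈ 0.425, CV ≈ 0.445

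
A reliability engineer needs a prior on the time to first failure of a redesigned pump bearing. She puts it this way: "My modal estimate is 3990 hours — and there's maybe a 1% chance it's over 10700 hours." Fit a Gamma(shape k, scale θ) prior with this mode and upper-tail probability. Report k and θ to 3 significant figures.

Gamma(k,θ) with k>1 has mode (k−1)θ, so θ = 3990/(k−1).
Need P(X < 10700) = 0.99 with θ tied to k this way. Start at k = 2, θ = 3990: P(X<10700) ≈ 0.748.
Too low — raise k to concentrate. Iterating converges to k ≈ 5.75.
Then θ = 3990/(5.75−1) ≈ 840.

k ≈ 5.75, θ ≈ 840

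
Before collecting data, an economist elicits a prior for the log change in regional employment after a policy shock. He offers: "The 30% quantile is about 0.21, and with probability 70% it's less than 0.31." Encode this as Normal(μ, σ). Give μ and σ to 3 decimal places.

For Normal(μ,σ), the p-quantile is μ + z_p·σ. Here z_{0.3} = -0.5244, z_{0.7} = 0.5244.
So 0.21 = μ − 0.5244σ and 0.31 = μ + 0.5244σ.
Subtracting: σ = (0.31 − 0.21)/(0.5244 − (-0.5244)) = 0.095.
Then μ = 0.21 − (-0.5244)·0.095 = 0.260.

μ = 0.260, σ = 0.095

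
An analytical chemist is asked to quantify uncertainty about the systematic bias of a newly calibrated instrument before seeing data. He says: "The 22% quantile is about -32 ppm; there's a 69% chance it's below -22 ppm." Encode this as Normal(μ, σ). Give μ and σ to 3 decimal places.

The p-quantile of Normal(μ,σ) is μ + z_p·σ, with z_{0.22} = -0.7722 and z_{0.69} = 0.4959.
Eliminate σ: μ = (z₂·x₁ − z₁·x₂)/(z₂ − z₁) = (0.4959·-32 − (-0.7722)·-22)/1.268 = -25.910.
Then σ = (x₂ − x₁)/(z₂ − z₁) = (-22 − -32)/1.268 = 7.886.

μ = -25.910, σ = 7.886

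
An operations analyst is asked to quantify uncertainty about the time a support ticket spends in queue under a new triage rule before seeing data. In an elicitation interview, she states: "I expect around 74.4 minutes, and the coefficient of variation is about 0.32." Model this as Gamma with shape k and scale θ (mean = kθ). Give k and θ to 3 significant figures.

k ≈ 9.77, θ ≈ 7.62

For Gamma(k, scale θ): mean = kθ, variance = kθ², so CV = 1/√k.
CV = 0.32, hence k = 1/CV² = 9.77.
Then θ = mean/k = 74.4/9.77 = 7.62.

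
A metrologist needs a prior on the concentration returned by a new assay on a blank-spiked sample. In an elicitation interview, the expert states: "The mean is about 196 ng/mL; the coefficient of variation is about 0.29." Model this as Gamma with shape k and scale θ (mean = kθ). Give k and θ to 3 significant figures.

k ≈ 11.9, θ ≈ 16.5

For Gamma(k, scale θ): mean = kθ, variance = kθ², so CV = 1/√k.
CV = 0.29, hence k = 1/CV² = 11.9.
Then θ = mean/k = 196/11.9 = 16.5.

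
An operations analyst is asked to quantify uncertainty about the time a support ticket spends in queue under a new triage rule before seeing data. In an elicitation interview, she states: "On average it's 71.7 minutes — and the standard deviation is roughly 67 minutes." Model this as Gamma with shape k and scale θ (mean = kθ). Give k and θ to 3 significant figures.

For Gamma(k, scale θ): mean = kθ, variance = kθ², so CV = 1/√k.
CV = SD/mean = 67/71.7 = 0.9344, hence k = 1/CV² = 1.15.
Then θ = mean/k = 71.7/1.15 = 62.6.

k ≈ 1.15, θ ≈ 62.6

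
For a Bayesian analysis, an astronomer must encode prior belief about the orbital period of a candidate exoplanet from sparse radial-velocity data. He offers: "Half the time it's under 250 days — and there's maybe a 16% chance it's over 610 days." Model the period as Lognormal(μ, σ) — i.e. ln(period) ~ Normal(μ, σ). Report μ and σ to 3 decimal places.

μ ≈ 5.521, σ ≈ 0.897

If T ~ Lognormal(μ,σ) then ln T ~ Normal(μ,σ), so the p-quantile of ln T is μ + z_p·σ.
ln(250) = 5.521 and ln(610) = 6.413; z_{0.5} = 0, z_{0.84} = 0.9945.
σ = (6.413 − 5.521)/(0.9945 − (0)) = 0.897.
μ = 5.521 − (0)·0.897 = 5.521.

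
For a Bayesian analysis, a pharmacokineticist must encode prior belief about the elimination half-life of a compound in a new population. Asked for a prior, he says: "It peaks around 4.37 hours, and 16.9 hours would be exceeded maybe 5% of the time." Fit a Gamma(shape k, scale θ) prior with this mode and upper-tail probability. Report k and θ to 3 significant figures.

Gamma(k,θ) with k>1 has mode (k−1)θ, so θ = 4.37/(k−1).
Need P(X < 16.9) = 0.95 with θ tied to k this way. Start at k = 2, θ = 4.37: P(X<16.9) ≈ 0.898.
Too low — raise k to concentrate. Iterating converges to k ≈ 2.39.
Then θ = 4.37/(2.39−1) ≈ 3.16.

k ≈ 2.39, θ ≈ 3.16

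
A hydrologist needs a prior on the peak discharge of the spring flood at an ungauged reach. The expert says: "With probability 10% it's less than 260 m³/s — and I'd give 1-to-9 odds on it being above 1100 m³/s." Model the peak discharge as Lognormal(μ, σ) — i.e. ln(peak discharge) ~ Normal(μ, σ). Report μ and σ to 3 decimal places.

μ ≈ 6.282, σ ≈ 0.563

If T ~ Lognormal(μ,σ) then ln T ~ Normal(μ,σ), so the p-quantile of ln T is μ + z_p·σ.
ln(260) = 5.561 and ln(1100) = 7.003; z_{0.1} = -1.282, z_{0.9} = 1.282.
σ = (7.003 − 5.561)/(1.282 − (-1.282)) = 0.563.
μ = 5.561 − (-1.282)·0.563 = 6.282.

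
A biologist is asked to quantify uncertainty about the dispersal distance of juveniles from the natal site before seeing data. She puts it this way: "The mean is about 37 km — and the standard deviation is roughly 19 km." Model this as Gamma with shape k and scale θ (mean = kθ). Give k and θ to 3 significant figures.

For Gamma(k, scale θ): mean = kθ, variance = kθ², so CV = 1/√k.
CV = SD/mean = 19/37 = 0.5135, hence k = 1/CV² = 3.79.
Then θ = mean/k = 37/3.79 = 9.76.

k ≈ 3.79, θ ≈ 9.76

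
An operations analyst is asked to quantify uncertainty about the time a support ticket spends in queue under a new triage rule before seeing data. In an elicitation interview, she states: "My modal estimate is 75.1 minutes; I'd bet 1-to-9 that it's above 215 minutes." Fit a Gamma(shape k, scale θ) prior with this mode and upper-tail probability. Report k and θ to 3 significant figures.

Gamma(k,θ) with k>1 has mode (k−1)θ, so θ = 75.1/(k−1).
Need P(X < 215) = 0.9 with θ tied to k this way. Start at k = 2, θ = 75.1: P(X<215) ≈ 0.779.
Too low — raise k to concentrate. Iterating converges to k ≈ 2.72.
Then θ = 75.1/(2.72−1) ≈ 43.6.

k ≈ 2.72, θ ≈ 43.6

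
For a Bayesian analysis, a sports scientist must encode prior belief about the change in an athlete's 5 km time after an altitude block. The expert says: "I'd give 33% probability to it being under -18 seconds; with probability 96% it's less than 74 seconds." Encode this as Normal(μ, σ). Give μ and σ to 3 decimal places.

μ = 0.475, σ = 41.998

For Normal(μ,σ), the p-quantile is μ + z_p·σ. Here z_{0.33} = -0.4399, z_{0.96} = 1.751.
So -18 = μ − 0.4399σ and 74 = μ + 1.751σ.
Subtracting: σ = (74 − -18)/(1.751 − (-0.4399)) = 41.998.
Then μ = -18 − (-0.4399)·41.998 = 0.475.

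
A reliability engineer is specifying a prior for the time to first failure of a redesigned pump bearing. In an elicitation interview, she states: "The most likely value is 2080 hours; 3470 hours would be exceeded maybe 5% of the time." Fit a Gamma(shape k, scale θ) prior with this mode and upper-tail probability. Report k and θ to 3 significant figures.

Gamma(k,θ) with k>1 has mode (k−1)θ, so θ = 2080/(k−1).
Need P(X < 3470) = 0.95 with θ tied to k this way. Start at k = 2, θ = 2080: P(X<3470) ≈ 0.497.
Too low — raise k to concentrate. Iterating converges to k ≈ 11.7.
Then θ = 2080/(11.7−1) ≈ 195.

k ≈ 11.7, θ ≈ 195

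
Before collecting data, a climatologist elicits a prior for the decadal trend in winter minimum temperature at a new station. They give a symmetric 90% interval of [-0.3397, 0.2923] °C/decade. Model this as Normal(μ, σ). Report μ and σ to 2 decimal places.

A symmetric 90% interval runs μ ± z·σ with z = 1.645.
Half-width = 0.316, so σ = 0.316/1.645 = 0.19.
μ is the interval midpoint, -0.02.

μ = -0.02, σ = 0.19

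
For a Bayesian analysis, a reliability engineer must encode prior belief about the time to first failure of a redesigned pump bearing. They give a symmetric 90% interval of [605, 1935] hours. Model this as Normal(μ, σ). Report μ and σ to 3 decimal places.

μ = 1270.000, σ = 404.291

A symmetric 90% interval runs μ ± z·σ with z = 1.645.
Half-width = 665, so σ = 665/1.645 = 404.291.
μ is the interval midpoint, 1270.000.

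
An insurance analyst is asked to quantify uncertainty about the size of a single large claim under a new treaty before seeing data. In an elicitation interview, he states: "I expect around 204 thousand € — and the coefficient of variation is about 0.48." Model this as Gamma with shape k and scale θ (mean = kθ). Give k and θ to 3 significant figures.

For Gamma(k, scale θ): mean = kθ, variance = kθ², so CV = 1/√k.
CV = 0.48, hence k = 1/CV² = 4.34.
Then θ = mean/k = 204/4.34 = 47.

k ≈ 4.34, θ ≈ 47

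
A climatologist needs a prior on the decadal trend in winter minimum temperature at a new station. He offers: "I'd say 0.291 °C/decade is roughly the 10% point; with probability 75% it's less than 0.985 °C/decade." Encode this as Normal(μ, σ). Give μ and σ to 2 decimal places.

The p-quantile of Normal(μ,σ) is μ + z_p·σ, with z_{0.1} = -1.282 and z_{0.75} = 0.6745.
Eliminate σ: μ = (z₂·x₁ − z₁·x₂)/(z₂ − z₁) = (0.6745·0.291 − (-1.282)·0.985)/1.956 = 0.75.
Then σ = (x₂ − x₁)/(z₂ − z₁) = (0.985 − 0.291)/1.956 = 0.35.

μ = 0.75, σ = 0.35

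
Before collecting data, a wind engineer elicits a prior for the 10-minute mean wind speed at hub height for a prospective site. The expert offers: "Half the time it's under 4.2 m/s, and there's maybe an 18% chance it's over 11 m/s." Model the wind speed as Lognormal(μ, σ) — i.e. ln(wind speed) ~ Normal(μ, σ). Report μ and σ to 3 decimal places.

μ ≈ 1.435, σ ≈ 1.052

If T ~ Lognormal(μ,σ) then ln T ~ Normal(μ,σ), so the p-quantile of ln T is μ + z_p·σ.
ln(4.2) = 1.435 and ln(11) = 2.398; z_{0.5} = 0, z_{0.82} = 0.9154.
σ = (2.398 − 1.435)/(0.9154 − (0)) = 1.052.
μ = 1.435 − (0)·1.052 = 1.435.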